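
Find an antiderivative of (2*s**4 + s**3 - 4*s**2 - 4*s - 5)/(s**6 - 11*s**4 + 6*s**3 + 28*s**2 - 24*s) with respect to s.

Factor the denominator: s*(s - 2)**2*(s - 1)*(s + 2)*(s + 3).
Partial-fraction decomposition: -53/(150*(s + 3)) + 11/(96*(s + 2)) - 5/(6*(s - 1)) + 691/(800*(s - 2)) + 11/(40*(s - 2)**2) + 5/(24*s).
Integrate each term; A/(s−a) gives A·log|s−a|; A/(s−a)² gives −A/(s−a).

5*log(s)/24 + 691*log(s - 2)/800 - 5*log(s - 1)/6 + 11*log(s + 2)/96 - 53*log(s + 3)/150 - 11/(40*s - 80) + C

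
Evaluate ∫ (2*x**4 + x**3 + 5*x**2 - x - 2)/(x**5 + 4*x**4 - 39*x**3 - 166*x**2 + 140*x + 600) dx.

745*log(x - 6)/968 - log(x - 2)/14 + 11*log(x + 2)/72 + 8759*log(x + 5)/7623 + 179/(33*x + 165) + C

Factor the denominator: (x - 6)*(x - 2)*(x + 2)*(x + 5)**2.
Partial-fraction decomposition: 8759/(7623*(x + 5)) - 179/(33*(x + 5)**2) + 11/(72*(x + 2)) - 1/(14*(x - 2)) + 745/(968*(x - 6)).
Integrate each term; A/(x−a) gives A·log|x−a|; A/(x−a)² gives −A/(x−a).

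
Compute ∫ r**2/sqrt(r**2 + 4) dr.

Substitute r = 2·tan(θ), so dr = 2·sec(θ)^2 dθ and the radical becomes sqrt(r**2 + 4) = 2·sec(θ) by the Pythagorean identity.
Integrate the resulting trig expression in θ, then back-substitute tan(θ) = r/2, sec(θ) = sqrt(r**2 + 4)/2 (absorbing any constant into C).

r*sqrt(r**2 + 4)/2 - 2*log(r + sqrt(r**2 + 4)) + C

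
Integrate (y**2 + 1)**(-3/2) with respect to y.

Substitute y = tan(θ), so dy = sec(θ)^2 dθ and the radical becomes sqrt(y**2 + 1) = sec(θ) by the Pythagorean identity.
Integrate the resulting trig expression in θ, then back-substitute tan(θ) = y, sec(θ) = sqrt(y**2 + 1) (absorbing any constant into C).

y/sqrt(y**2 + 1) + C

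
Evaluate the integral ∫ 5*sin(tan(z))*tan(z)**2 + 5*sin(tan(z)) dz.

-5*cos(tan(z)) + C

Let u = tan(z), so du = (tan(z)**2 + 1) dz.
Rewriting, the integral becomes 5·∫ sin(u) du = 5·-cos(u).
Substituting back, u = tan(z).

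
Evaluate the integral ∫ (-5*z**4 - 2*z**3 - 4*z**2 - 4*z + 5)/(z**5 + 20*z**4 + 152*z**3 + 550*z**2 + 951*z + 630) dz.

-67*log(z + 2)/15 - 827*log(z + 3)/16 + 1475*log(z + 5)/12 - 5741*log(z + 7)/80 - 185/(4*z + 12) + C

Factor the denominator: (z + 2)*(z + 3)**2*(z + 5)*(z + 7).
Partial-fraction decomposition: -5741/(80*(z + 7)) + 1475/(12*(z + 5)) - 827/(16*(z + 3)) + 185/(4*(z + 3)**2) - 67/(15*(z + 2)).
Integrate each term; A/(z−a) gives A·log|z−a|; A/(z−a)² gives −A/(z−a).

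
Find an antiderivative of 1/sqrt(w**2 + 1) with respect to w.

Substitute w = tan(θ), so dw = sec(θ)^2 dθ and the radical becomes sqrt(w**2 + 1) = sec(θ) by the Pythagorean identity.
Integrate the resulting trig expression in θ, then back-substitute tan(θ) = w, sec(θ) = sqrt(w**2 + 1) (absorbing any constant into C).

log(w + sqrt(w**2 + 1)) + C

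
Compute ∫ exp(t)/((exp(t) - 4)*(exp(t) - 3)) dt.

log(exp(t) - 4) - log(exp(t) - 3) + C

Let u = e^t, du = e^t dt.
The integral becomes ∫ du/((u-4)(u-3)); decompose into partial fractions.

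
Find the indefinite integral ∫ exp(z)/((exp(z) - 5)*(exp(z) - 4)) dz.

Let u = e^z, du = e^z dz.
The integral becomes ∫ du/((u-4)(u-5)); decompose into partial fractions.

log(exp(z) - 5) - log(exp(z) - 4) + C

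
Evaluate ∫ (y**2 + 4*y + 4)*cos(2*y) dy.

Use integration by parts with u = y**2 + 4*y + 4, dv = cos(2*y) dy, so v = sin(2*y)/2.
Apply parts 2 times (tabular method): alternate signs, differentiate u down to 0, integrate dv up.

y**2*sin(2*y)/2 + 2*y*sin(2*y) + y*cos(2*y)/2 + 7*sin(2*y)/4 + cos(2*y) + C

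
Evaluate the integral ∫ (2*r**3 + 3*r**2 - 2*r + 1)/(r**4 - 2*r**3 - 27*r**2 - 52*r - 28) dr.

205*log(r - 7)/162 - log(r + 1)/2 + 100*log(r + 2)/81 - 1/(9*r + 18) + C

Factor the denominator: (r - 7)*(r + 1)*(r + 2)**2.
Partial-fraction decomposition: 100/(81*(r + 2)) + 1/(9*(r + 2)**2) - 1/(2*(r + 1)) + 205/(162*(r - 7)).
Integrate each term; A/(r−a) gives A·log|r−a|; A/(r−a)² gives −A/(r−a).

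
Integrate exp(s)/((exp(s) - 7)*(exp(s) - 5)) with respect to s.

log(exp(s) - 7)/2 - log(exp(s) - 5)/2 + C

Let u = e^s, du = e^s ds.
The integral becomes ∫ du/((u-5)(u-7)); decompose into partial fractions.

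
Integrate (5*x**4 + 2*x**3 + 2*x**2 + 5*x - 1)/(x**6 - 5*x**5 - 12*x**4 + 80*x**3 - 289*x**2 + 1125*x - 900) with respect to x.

3449*log(x - 5)/1360 - 1459*log(x - 4)/675 + 13*log(x - 1)/720 - 2899*log(x + 5)/18360 - 399*log(x**2 + 9)/3400 + 269*atan(x/3)/5100 + C

Factor the denominator: (x - 5)*(x - 4)*(x - 1)*(x + 5)*(x**2 + 9).
Partial-fraction decomposition: -(399*x - 269)/(1700*(x**2 + 9)) - 2899/(18360*(x + 5)) + 13/(720*(x - 1)) - 1459/(675*(x - 4)) + 3449/(1360*(x - 5)).
Integrate each term; A/(x−a) gives A·log|x−a|; the (Bx+D)/(x²+p²) term gives a log and an atan.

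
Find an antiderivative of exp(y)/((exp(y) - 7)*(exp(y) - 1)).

log(exp(y) - 7)/6 - log(exp(y) - 1)/6 + C

Let u = e^y, du = e^y dy.
The integral becomes ∫ du/((u-1)(u-7)); decompose into partial fractions.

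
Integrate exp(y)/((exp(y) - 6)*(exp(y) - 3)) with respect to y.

Let u = e^y, du = e^y dy.
The integral becomes ∫ du/((u-3)(u-6)); decompose into partial fractions.

log(exp(y) - 6)/3 - log(exp(y) - 3)/3 + C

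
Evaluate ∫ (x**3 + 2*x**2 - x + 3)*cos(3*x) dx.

Use integration by parts with u = x**3 + 2*x**2 - x + 3, dv = cos(3*x) dx, so v = sin(3*x)/3.
Apply parts 3 times (tabular method): alternate signs, differentiate u down to 0, integrate dv up.

x**3*sin(3*x)/3 + 2*x**2*sin(3*x)/3 + x**2*cos(3*x)/3 - 5*x*sin(3*x)/9 + 4*x*cos(3*x)/9 + 23*sin(3*x)/27 - 5*cos(3*x)/27 + C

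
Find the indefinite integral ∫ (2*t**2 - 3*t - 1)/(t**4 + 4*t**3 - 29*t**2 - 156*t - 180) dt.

53*log(t - 6)/792 - 13*log(t + 2)/24 + 13*log(t + 3)/9 - 32*log(t + 5)/33 + C

Factor the denominator: (t - 6)*(t + 2)*(t + 3)*(t + 5).
Partial-fraction decomposition: -32/(33*(t + 5)) + 13/(9*(t + 3)) - 13/(24*(t + 2)) + 53/(792*(t - 6)).
Integrate each term: A/(t−a) contributes A·log|t−a|.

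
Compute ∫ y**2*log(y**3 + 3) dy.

y**3*log(y**3 + 3)/3 - y**3/3 + log(y**3 + 3) + C

Let u = y**3 + 3, so du = (3*y**2) dy.
The integral becomes (1/3)·∫ log(u) du; integrate by parts with u′=log(u), dv′=du.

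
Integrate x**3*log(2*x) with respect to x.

x**4*(log(x) + log(2))/4 - x**4/16 + C

Use integration by parts with u = log(2*x), dv = x**3 dx.
Then du = 1/x dx and v = x**4/4.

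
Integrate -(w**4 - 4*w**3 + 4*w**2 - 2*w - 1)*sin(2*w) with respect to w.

w**4*cos(2*w)/2 - w**3*sin(2*w) - 2*w**3*cos(2*w) + 3*w**2*sin(2*w) + w**2*cos(2*w)/2 - w*sin(2*w)/2 + 2*w*cos(2*w) - sin(2*w) - 3*cos(2*w)/4 + C

Use integration by parts with u = w**4 - 4*w**3 + 4*w**2 - 2*w - 1, dv = -sin(2*w) dw, so v = cos(2*w)/2.
Apply parts 4 times (tabular method): alternate signs, differentiate u down to 0, integrate dv up.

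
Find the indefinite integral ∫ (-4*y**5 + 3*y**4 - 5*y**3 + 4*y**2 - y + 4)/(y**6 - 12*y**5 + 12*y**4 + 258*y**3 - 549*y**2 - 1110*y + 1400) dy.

-61547*log(y - 7)/2376 + 45167*log(y - 5)/2016 - log(y - 1)/1440 + 17*log(y + 2)/189 - 292*log(y + 4)/495 - 177/(8*y - 40) + C

Factor the denominator: (y - 7)*(y - 5)**2*(y - 1)*(y + 2)*(y + 4).
Partial-fraction decomposition: -292/(495*(y + 4)) + 17/(189*(y + 2)) - 1/(1440*(y - 1)) + 45167/(2016*(y - 5)) + 177/(8*(y - 5)**2) - 61547/(2376*(y - 7)).
Integrate each term; A/(y−a) gives A·log|y−a|; A/(y−a)² gives −A/(y−a).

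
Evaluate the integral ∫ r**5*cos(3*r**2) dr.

r**4*sin(3*r**2)/6 + r**2*cos(3*r**2)/9 - sin(3*r**2)/27 + C

Let u = r², du = 2r dr; rewrite as (1/2)∫ u^2·cos(3u) du.
Now integrate by parts 2 times.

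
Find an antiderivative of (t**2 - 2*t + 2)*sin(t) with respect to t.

Use integration by parts with u = t**2 - 2*t + 2, dv = sin(t) dt, so v = -cos(t).
Apply parts 2 times (tabular method): alternate signs, differentiate u down to 0, integrate dv up.

-t**2*cos(t) + 2*t*sin(t) + 2*t*cos(t) - 2*sin(t) + C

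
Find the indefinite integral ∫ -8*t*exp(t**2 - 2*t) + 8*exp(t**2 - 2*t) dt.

Let u = t**2 - 2*t, so du = (2*t - 2) dt.
Rewriting, the integral becomes -4·∫ e^u du = -4·e^u.
Substituting back, u = t**2 - 2*t.

-4*exp(t**2 - 2*t) + C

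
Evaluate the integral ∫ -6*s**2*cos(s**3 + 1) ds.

Let u = s**3 + 1, so du = (3*s**2) ds.
Rewriting, the integral becomes -2·∫ cos(u) du = -2·sin(u).
Substituting back, u = s**3 + 1.

-2*sin(s**3 + 1) + C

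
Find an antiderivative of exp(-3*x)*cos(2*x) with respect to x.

2*exp(-3*x)*sin(2*x)/13 - 3*exp(-3*x)*cos(2*x)/13 + C

Let I denote the integral. Integrate by parts with u = cos(2*x), dv = exp(-3*x) dx, so v = -exp(-3*x)/3: I = -exp(-3*x)*cos(2*x)/3 − (2/3)·∫ exp(-3*x)*sin(2*x) dx.
Apply parts again with u = sin(2*x), dv = exp(-3*x) dx: ∫ exp(-3*x)*sin(2*x) dx = -exp(-3*x)*sin(2*x)/3 + (2/3)·I. Substituting back brings back I: I = 2*exp(-3*x)*sin(2*x)/9 - exp(-3*x)*cos(2*x)/3 − (4/9)·I.
Solving for I: (1 + 4/9)·I equals the remaining terms, so I = (9/13)·(2*exp(-3*x)*sin(2*x)/9 - exp(-3*x)*cos(2*x)/3).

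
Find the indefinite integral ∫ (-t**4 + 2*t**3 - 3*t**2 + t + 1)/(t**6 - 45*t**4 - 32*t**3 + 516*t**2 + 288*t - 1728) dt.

Factor the denominator: (t - 6)*(t - 3)*(t - 2)*(t + 3)*(t + 4)**2.
Partial-fraction decomposition: -551/(980*(t + 4)) - 29/(28*(t + 4)**2) + 82/(135*(t + 3)) - 1/(80*(t - 2)) + 25/(441*(t - 3)) - 193/(2160*(t - 6)).
Integrate each term; A/(t−a) gives A·log|t−a|; A/(t−a)² gives −A/(t−a).

-193*log(t - 6)/2160 + 25*log(t - 3)/441 - log(t - 2)/80 + 82*log(t + 3)/135 - 551*log(t + 4)/980 + 29/(28*t + 112) + C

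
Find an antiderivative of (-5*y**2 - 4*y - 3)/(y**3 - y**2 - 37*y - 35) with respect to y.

Factor the denominator: (y - 7)*(y + 1)*(y + 5).
Partial-fraction decomposition: -9/(4*(y + 5)) + 1/(8*(y + 1)) - 23/(8*(y - 7)).
Integrate each term: A/(y−a) contributes A·log|y−a|.

-23*log(y - 7)/8 + log(y + 1)/8 - 9*log(y + 5)/4 + C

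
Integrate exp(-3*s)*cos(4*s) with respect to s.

4*exp(-3*s)*sin(4*s)/25 - 3*exp(-3*s)*cos(4*s)/25 + C

Let I denote the integral. Integrate by parts with u = cos(4*s), dv = exp(-3*s) ds, so v = -exp(-3*s)/3: I = -exp(-3*s)*cos(4*s)/3 − (4/3)·∫ exp(-3*s)*sin(4*s) ds.
Apply parts again with u = sin(4*s), dv = exp(-3*s) ds: ∫ exp(-3*s)*sin(4*s) ds = -exp(-3*s)*sin(4*s)/3 + (4/3)·I. Substituting back brings back I: I = 4*exp(-3*s)*sin(4*s)/9 - exp(-3*s)*cos(4*s)/3 − (16/9)·I.
Solving for I: (1 + 16/9)·I equals the remaining terms, so I = (9/25)·(4*exp(-3*s)*sin(4*s)/9 - exp(-3*s)*cos(4*s)/3).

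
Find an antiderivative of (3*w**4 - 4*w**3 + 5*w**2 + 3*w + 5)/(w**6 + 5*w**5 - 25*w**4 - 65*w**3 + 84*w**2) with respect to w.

Factor the denominator: w**2*(w - 4)*(w - 1)*(w + 3)*(w + 7).
Partial-fraction decomposition: -2201/(4312*(w + 7)) + 7/(18*(w + 3)) - 1/(8*(w - 1)) + 29/(176*(w - 4)) + 577/(7056*w) + 5/(84*w**2).
Integrate each term; A/(w−a) gives A·log|w−a|; A/(w−a)² gives −A/(w−a).

577*log(w)/7056 + 29*log(w - 4)/176 - log(w - 1)/8 + 7*log(w + 3)/18 - 2201*log(w + 7)/4312 - 5/(84*w) + C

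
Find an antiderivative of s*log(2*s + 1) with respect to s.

Use integration by parts with u = log(2*s + 1), dv = s ds.
Then du = 2/(2*s + 1) ds and v = s**2/2.

s**2*log(2*s + 1)/2 - s**2/4 + s/4 - log(2*s + 1)/8 + C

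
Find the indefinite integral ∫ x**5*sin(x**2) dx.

-x**4*cos(x**2)/2 + x**2*sin(x**2) + cos(x**2) + C

Let u = x², du = 2x dx; rewrite as (1/2)∫ u^2·sin(1u) du.
Now integrate by parts 2 times.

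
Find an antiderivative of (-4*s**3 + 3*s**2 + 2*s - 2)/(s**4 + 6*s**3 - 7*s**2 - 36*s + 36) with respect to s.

Factor the denominator: (s - 2)*(s - 1)*(s + 3)*(s + 6).
Partial-fraction decomposition: -479/(84*(s + 6)) + 127/(60*(s + 3)) + 1/(28*(s - 1)) - 9/(20*(s - 2)).
Integrate each term: A/(s−a) contributes A·log|s−a|.

-9*log(s - 2)/20 + log(s - 1)/28 + 127*log(s + 3)/60 - 479*log(s + 6)/84 + C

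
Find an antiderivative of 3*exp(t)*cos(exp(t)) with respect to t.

Let u = exp(t), so du = (exp(t)) dt.
Rewriting, the integral becomes 3·∫ cos(u) du = 3·sin(u).
Substituting back, u = exp(t).

3*sin(exp(t)) + C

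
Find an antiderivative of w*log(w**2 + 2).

Let u = w**2 + 2, so du = (2*w) dw.
The integral becomes (1/2)·∫ log(u) du; integrate by parts with u′=log(u), dv′=du.

w**2*log(w**2 + 2)/2 - w**2/2 + log(w**2 + 2) + C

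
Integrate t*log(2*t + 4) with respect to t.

t**2*log(2*t + 4)/2 - t**2/4 + t - 2*log(t + 2) + C

Use integration by parts with u = log(2*t + 4), dv = t dt.
Then du = 2/(2*t + 4) dt and v = t**2/2.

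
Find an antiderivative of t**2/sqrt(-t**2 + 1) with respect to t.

-t*sqrt(-t**2 + 1)/2 + asin(t)/2 + C

Substitute t = sin(θ), so dt = cos(θ) dθ and the radical becomes sqrt(-t**2 + 1) = cos(θ) by the Pythagorean identity.
Integrate the resulting trig expression in θ, then back-substitute θ = asin(t), sin(θ) = t, cos(θ) = sqrt(-t**2 + 1) (absorbing any constant into C).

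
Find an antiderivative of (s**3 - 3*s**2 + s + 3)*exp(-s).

Use integration by parts with u = s**3 - 3*s**2 + s + 3, dv = exp(-s) ds, so v = -exp(-s).
Apply parts 3 times (tabular method): alternate signs, differentiate u down to 0, integrate dv up.

(-s**3 - s - 4)*exp(-s) + C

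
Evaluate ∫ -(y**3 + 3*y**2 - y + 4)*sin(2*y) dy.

Use integration by parts with u = y**3 + 3*y**2 - y + 4, dv = -sin(2*y) dy, so v = cos(2*y)/2.
Apply parts 3 times (tabular method): alternate signs, differentiate u down to 0, integrate dv up.

y**3*cos(2*y)/2 - 3*y**2*sin(2*y)/4 + 3*y**2*cos(2*y)/2 - 3*y*sin(2*y)/2 - 5*y*cos(2*y)/4 + 5*sin(2*y)/8 + 5*cos(2*y)/4 + C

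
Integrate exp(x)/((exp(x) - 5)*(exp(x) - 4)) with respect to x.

Let u = e^x, du = e^x dx.
The integral becomes ∫ du/((u-4)(u-5)); decompose into partial fractions.

log(exp(x) - 5) - log(exp(x) - 4) + C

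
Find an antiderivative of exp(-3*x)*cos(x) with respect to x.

Let I denote the integral. Integrate by parts with u = cos(x), dv = exp(-3*x) dx, so v = -exp(-3*x)/3: I = -exp(-3*x)*cos(x)/3 − (1/3)·∫ exp(-3*x)*sin(x) dx.
Apply parts again with u = sin(x), dv = exp(-3*x) dx: ∫ exp(-3*x)*sin(x) dx = -exp(-3*x)*sin(x)/3 + (1/3)·I. Substituting back brings back I: I = exp(-3*x)*sin(x)/9 - exp(-3*x)*cos(x)/3 − (1/9)·I.
Solving for I: (1 + 1/9)·I equals the remaining terms, so I = (9/10)·(exp(-3*x)*sin(x)/9 - exp(-3*x)*cos(x)/3).

exp(-3*x)*sin(x)/10 - 3*exp(-3*x)*cos(x)/10 + C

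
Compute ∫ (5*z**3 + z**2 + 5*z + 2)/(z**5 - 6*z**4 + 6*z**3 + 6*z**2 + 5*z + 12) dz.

Factor the denominator: (z - 4)*(z - 3)*(z + 1)*(z**2 + 1).
Partial-fraction decomposition: -(2*z - 9)/(170*(z**2 + 1)) - 7/(40*(z + 1)) - 161/(40*(z - 3)) + 358/(85*(z - 4)).
Integrate each term; A/(z−a) gives A·log|z−a|; the (Bz+D)/(z²+p²) term gives a log and an atan.

358*log(z - 4)/85 - 161*log(z - 3)/40 - 7*log(z + 1)/40 - log(z**2 + 1)/170 + 9*atan(z)/170 + C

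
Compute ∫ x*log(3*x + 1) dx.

x**2*log(3*x + 1)/2 - x**2/4 + x/6 - log(3*x + 1)/18 + C

Use integration by parts with u = log(3*x + 1), dv = x dx.
Then du = 3/(3*x + 1) dx and v = x**2/2.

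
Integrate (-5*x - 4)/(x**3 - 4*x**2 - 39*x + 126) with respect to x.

Factor the denominator: (x - 7)*(x - 3)*(x + 6).
Partial-fraction decomposition: 2/(9*(x + 6)) + 19/(36*(x - 3)) - 3/(4*(x - 7)).
Integrate each term: A/(x−a) contributes A·log|x−a|.

-3*log(x - 7)/4 + 19*log(x - 3)/36 + 2*log(x + 6)/9 + C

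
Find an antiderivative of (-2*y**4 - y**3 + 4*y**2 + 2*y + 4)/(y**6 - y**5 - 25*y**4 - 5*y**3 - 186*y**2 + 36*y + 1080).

-331*log(y - 6)/1980 + log(y - 2)/91 - log(y + 2)/156 + 1031*log(y + 5)/7854 + 623*log(y**2 + 9)/39780 - 2489*atan(y/3)/19890 + C

Factor the denominator: (y - 6)*(y - 2)*(y + 2)*(y + 5)*(y**2 + 9).
Partial-fraction decomposition: (623*y - 7467)/(19890*(y**2 + 9)) + 1031/(7854*(y + 5)) - 1/(156*(y + 2)) + 1/(91*(y - 2)) - 331/(1980*(y - 6)).
Integrate each term; A/(y−a) gives A·log|y−a|; the (By+D)/(y²+p²) term gives a log and an atan.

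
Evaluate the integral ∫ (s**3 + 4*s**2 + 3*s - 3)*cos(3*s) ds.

Use integration by parts with u = s**3 + 4*s**2 + 3*s - 3, dv = cos(3*s) ds, so v = sin(3*s)/3.
Apply parts 3 times (tabular method): alternate signs, differentiate u down to 0, integrate dv up.

s**3*sin(3*s)/3 + 4*s**2*sin(3*s)/3 + s**2*cos(3*s)/3 + 7*s*sin(3*s)/9 + 8*s*cos(3*s)/9 - 35*sin(3*s)/27 + 7*cos(3*s)/27 + C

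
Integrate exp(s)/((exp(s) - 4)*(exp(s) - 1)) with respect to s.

log(exp(s) - 4)/3 - log(exp(s) - 1)/3 + C

Let u = e^s, du = e^s ds.
The integral becomes ∫ du/((u-4)(u-1)); decompose into partial fractions.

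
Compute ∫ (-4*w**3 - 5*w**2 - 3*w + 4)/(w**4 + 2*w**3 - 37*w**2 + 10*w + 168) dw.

-172*log(w - 4)/33 + 79*log(w - 3)/25 + 11*log(w + 2)/75 - 576*log(w + 7)/275 + C

Factor the denominator: (w - 4)*(w - 3)*(w + 2)*(w + 7).
Partial-fraction decomposition: -576/(275*(w + 7)) + 11/(75*(w + 2)) + 79/(25*(w - 3)) - 172/(33*(w - 4)).
Integrate each term: A/(w−a) contributes A·log|w−a|.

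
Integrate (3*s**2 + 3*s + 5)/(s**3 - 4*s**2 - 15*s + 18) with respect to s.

131*log(s - 6)/45 - 11*log(s - 1)/20 + 23*log(s + 3)/36 + C

Factor the denominator: (s - 6)*(s - 1)*(s + 3).
Partial-fraction decomposition: 23/(36*(s + 3)) - 11/(20*(s - 1)) + 131/(45*(s - 6)).
Integrate each term: A/(s−a) contributes A·log|s−a|.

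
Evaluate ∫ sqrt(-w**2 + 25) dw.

Substitute w = 5·sin(θ), so dw = 5·cos(θ) dθ and the radical becomes sqrt(-w**2 + 25) = 5·cos(θ) by the Pythagorean identity.
Integrate the resulting trig expression in θ, then back-substitute θ = asin(w/5), sin(θ) = w/5, cos(θ) = sqrt(-w**2 + 25)/5 (absorbing any constant into C).

w*sqrt(-w**2 + 25)/2 + 25*asin(w/5)/2 + C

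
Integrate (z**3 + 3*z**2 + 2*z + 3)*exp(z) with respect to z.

(z**3 + 2*z + 1)*exp(z) + C

Use integration by parts with u = z**3 + 3*z**2 + 2*z + 3, dv = exp(z) dz, so v = exp(z).
Apply parts 3 times (tabular method): alternate signs, differentiate u down to 0, integrate dv up.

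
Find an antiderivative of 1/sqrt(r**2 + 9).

log(r + sqrt(r**2 + 9)) + C

Substitute r = 3·tan(θ), so dr = 3·sec(θ)^2 dθ and the radical becomes sqrt(r**2 + 9) = 3·sec(θ) by the Pythagorean identity.
Integrate the resulting trig expression in θ, then back-substitute tan(θ) = r/3, sec(θ) = sqrt(r**2 + 9)/3 (absorbing any constant into C).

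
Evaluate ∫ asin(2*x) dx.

Use integration by parts with u = arcsin(2*x), dv = dx.
Then du = 2/sqrt(-4*x**2 + 1) dx.

x*asin(2*x) + sqrt(-4*x**2 + 1)/2 + C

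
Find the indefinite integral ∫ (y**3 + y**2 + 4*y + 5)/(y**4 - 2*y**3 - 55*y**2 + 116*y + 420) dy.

281*log(y - 6)/104 - 25*log(y - 5)/12 - log(y + 2)/40 + 317*log(y + 7)/780 + C

Factor the denominator: (y - 6)*(y - 5)*(y + 2)*(y + 7).
Partial-fraction decomposition: 317/(780*(y + 7)) - 1/(40*(y + 2)) - 25/(12*(y - 5)) + 281/(104*(y - 6)).
Integrate each term: A/(y−a) contributes A·log|y−a|.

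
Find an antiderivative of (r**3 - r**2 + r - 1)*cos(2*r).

Use integration by parts with u = r**3 - r**2 + r - 1, dv = cos(2*r) dr, so v = sin(2*r)/2.
Apply parts 3 times (tabular method): alternate signs, differentiate u down to 0, integrate dv up.

r**3*sin(2*r)/2 - r**2*sin(2*r)/2 + 3*r**2*cos(2*r)/4 - r*sin(2*r)/4 - r*cos(2*r)/2 - sin(2*r)/4 - cos(2*r)/8 + C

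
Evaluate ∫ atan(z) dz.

z*atan(z) - log(z**2 + 1)/2 + C

Use integration by parts with u = arctan(z), dv = dz.
Then du = 1/(z**2 + 1) dz.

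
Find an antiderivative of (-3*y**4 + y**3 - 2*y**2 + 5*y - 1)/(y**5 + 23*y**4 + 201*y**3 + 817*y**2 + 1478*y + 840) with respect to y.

Factor the denominator: (y + 1)*(y + 4)*(y + 5)*(y + 6)*(y + 7).
Partial-fraction decomposition: -640/(3*(y + 7)) + 4207/(10*(y + 6)) - 519/(2*(y + 5)) + 295/(6*(y + 4)) - 1/(30*(y + 1)).
Integrate each term: A/(y−a) contributes A·log|y−a|.

-log(y + 1)/30 + 295*log(y + 4)/6 - 519*log(y + 5)/2 + 4207*log(y + 6)/10 - 640*log(y + 7)/3 + C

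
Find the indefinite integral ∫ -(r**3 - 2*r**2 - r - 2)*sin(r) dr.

Use integration by parts with u = r**3 - 2*r**2 - r - 2, dv = -sin(r) dr, so v = cos(r).
Apply parts 3 times (tabular method): alternate signs, differentiate u down to 0, integrate dv up.

r**3*cos(r) - 3*r**2*sin(r) - 2*r**2*cos(r) + 4*r*sin(r) - 7*r*cos(r) + 7*sin(r) + 2*cos(r) + C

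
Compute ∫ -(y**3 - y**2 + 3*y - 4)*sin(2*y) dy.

y**3*cos(2*y)/2 - 3*y**2*sin(2*y)/4 - y**2*cos(2*y)/2 + y*sin(2*y)/2 + 3*y*cos(2*y)/4 - 3*sin(2*y)/8 - 7*cos(2*y)/4 + C

Use integration by parts with u = y**3 - y**2 + 3*y - 4, dv = -sin(2*y) dy, so v = cos(2*y)/2.
Apply parts 3 times (tabular method): alternate signs, differentiate u down to 0, integrate dv up.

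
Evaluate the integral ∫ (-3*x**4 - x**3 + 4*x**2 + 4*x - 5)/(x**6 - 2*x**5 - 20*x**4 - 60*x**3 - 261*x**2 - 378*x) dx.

5*log(x)/378 - 7327*log(x - 7)/36540 - 37*log(x + 2)/234 + 197*log(x + 3)/540 - 395*log(x**2 + 9)/40716 - 2776*atan(x/3)/10179 + C

Factor the denominator: x*(x - 7)*(x + 2)*(x + 3)*(x**2 + 9).
Partial-fraction decomposition: -(395*x + 16656)/(20358*(x**2 + 9)) + 197/(540*(x + 3)) - 37/(234*(x + 2)) - 7327/(36540*(x - 7)) + 5/(378*x).
Integrate each term; A/(x−a) gives A·log|x−a|; the (Bx+D)/(x²+p²) term gives a log and an atan.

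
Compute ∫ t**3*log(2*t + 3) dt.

Use integration by parts with u = log(2*t + 3), dv = t**3 dt.
Then du = 2/(2*t + 3) dt and v = t**4/4.

t**4*log(2*t + 3)/4 - t**4/16 + t**3/8 - 9*t**2/32 + 27*t/32 - 81*log(2*t + 3)/64 + C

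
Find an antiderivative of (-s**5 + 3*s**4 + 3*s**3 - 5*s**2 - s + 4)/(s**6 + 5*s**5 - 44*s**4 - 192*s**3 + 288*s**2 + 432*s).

log(s)/108 - 1711*log(s - 6)/12096 - 11*log(s - 2)/768 - log(s + 1)/525 - 49051*log(s + 6)/57600 - 5423/(1440*s + 8640) + C

Factor the denominator: s*(s - 6)*(s - 2)*(s + 1)*(s + 6)**2.
Partial-fraction decomposition: -49051/(57600*(s + 6)) + 5423/(1440*(s + 6)**2) - 1/(525*(s + 1)) - 11/(768*(s - 2)) - 1711/(12096*(s - 6)) + 1/(108*s).
Integrate each term; A/(s−a) gives A·log|s−a|; A/(s−a)² gives −A/(s−a).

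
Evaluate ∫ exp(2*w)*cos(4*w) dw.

exp(2*w)*sin(4*w)/5 + exp(2*w)*cos(4*w)/10 + C

Let I denote the integral. Integrate by parts with u = cos(4*w), dv = exp(2*w) dw, so v = exp(2*w)/2: I = exp(2*w)*cos(4*w)/2 + 2·∫ exp(2*w)*sin(4*w) dw.
Apply parts again with u = sin(4*w), dv = exp(2*w) dw: ∫ exp(2*w)*sin(4*w) dw = exp(2*w)*sin(4*w)/2 − 2·I. Substituting back brings back I: I = exp(2*w)*sin(4*w) + exp(2*w)*cos(4*w)/2 − 4·I.
Solving for I: (1 + 4)·I equals the remaining terms, so I = (1/5)·(exp(2*w)*sin(4*w) + exp(2*w)*cos(4*w)/2).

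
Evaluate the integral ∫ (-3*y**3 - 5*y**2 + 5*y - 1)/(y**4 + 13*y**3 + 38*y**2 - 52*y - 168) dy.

Factor the denominator: (y - 2)*(y + 2)*(y + 6)*(y + 7).
Partial-fraction decomposition: -748/(45*(y + 7)) + 437/(32*(y + 6)) + 7/(80*(y + 2)) - 35/(288*(y - 2)).
Integrate each term: A/(y−a) contributes A·log|y−a|.

-35*log(y - 2)/288 + 7*log(y + 2)/80 + 437*log(y + 6)/32 - 748*log(y + 7)/45 + C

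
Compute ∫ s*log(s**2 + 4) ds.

s**2*log(s**2 + 4)/2 - s**2/2 + 2*log(s**2 + 4) + C

Let u = s**2 + 4, so du = (2*s) ds.
The integral becomes (1/2)·∫ log(u) du; integrate by parts with u′=log(u), dv′=du.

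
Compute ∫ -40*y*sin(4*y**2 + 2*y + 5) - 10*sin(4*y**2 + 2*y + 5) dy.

5*cos(4*y**2 + 2*y + 5) + C

Let u = 4*y**2 + 2*y + 5, so du = (8*y + 2) dy.
Rewriting, the integral becomes -5·∫ sin(u) du = -5·-cos(u).
Substituting back, u = 4*y**2 + 2*y + 5.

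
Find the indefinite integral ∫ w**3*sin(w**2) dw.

Let u = w², du = 2w dw; rewrite as (1/2)∫ u^1·sin(1u) du.
Now integrate by parts 1 time.

-w**2*cos(w**2)/2 + sin(w**2)/2 + C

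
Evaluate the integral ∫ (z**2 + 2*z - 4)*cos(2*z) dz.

z**2*sin(2*z)/2 + z*sin(2*z) + z*cos(2*z)/2 - 9*sin(2*z)/4 + cos(2*z)/2 + C

Use integration by parts with u = z**2 + 2*z - 4, dv = cos(2*z) dz, so v = sin(2*z)/2.
Apply parts 2 times (tabular method): alternate signs, differentiate u down to 0, integrate dv up.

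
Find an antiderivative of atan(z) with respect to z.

Use integration by parts with u = arctan(z), dv = dz.
Then du = 1/(z**2 + 1) dz.

z*atan(z) - log(z**2 + 1)/2 + C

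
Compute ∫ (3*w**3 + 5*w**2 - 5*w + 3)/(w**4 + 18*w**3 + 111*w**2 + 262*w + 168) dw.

Factor the denominator: (w + 1)*(w + 4)*(w + 6)*(w + 7).
Partial-fraction decomposition: 373/(9*(w + 7)) - 87/(2*(w + 6)) + 89/(18*(w + 4)) + 1/(9*(w + 1)).
Integrate each term: A/(w−a) contributes A·log|w−a|.

log(w + 1)/9 + 89*log(w + 4)/18 - 87*log(w + 6)/2 + 373*log(w + 7)/9 + C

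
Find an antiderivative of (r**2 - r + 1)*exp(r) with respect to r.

(r**2 - 3*r + 4)*exp(r) + C

Use integration by parts with u = r**2 - r + 1, dv = exp(r) dr, so v = exp(r).
Apply parts 2 times (tabular method): alternate signs, differentiate u down to 0, integrate dv up.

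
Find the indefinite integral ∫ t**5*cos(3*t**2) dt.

Let u = t², du = 2t dt; rewrite as (1/2)∫ u^2·cos(3u) du.
Now integrate by parts 2 times.

t**4*sin(3*t**2)/6 + t**2*cos(3*t**2)/9 - sin(3*t**2)/27 + C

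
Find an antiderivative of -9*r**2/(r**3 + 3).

Let u = r**3 + 3, so du = (3*r**2) dr.
Rewriting, the integral becomes -3·∫ 1/u du = -3·log(u).
Substituting back, u = r**3 + 3.

-3*log(r**3 + 3) + C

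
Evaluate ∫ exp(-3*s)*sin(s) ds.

Let I denote the integral. Integrate by parts with u = sin(s), dv = exp(-3*s) ds, so v = -exp(-3*s)/3: I = -exp(-3*s)*sin(s)/3 + (1/3)·∫ exp(-3*s)*cos(s) ds.
Apply parts again with u = cos(s), dv = exp(-3*s) ds: ∫ exp(-3*s)*cos(s) ds = -exp(-3*s)*cos(s)/3 − (1/3)·I. Substituting back brings back I: I = -exp(-3*s)*sin(s)/3 - exp(-3*s)*cos(s)/9 − (1/9)·I.
Solving for I: (1 + 1/9)·I equals the remaining terms, so I = (9/10)·(-exp(-3*s)*sin(s)/3 - exp(-3*s)*cos(s)/9).

-3*exp(-3*s)*sin(s)/10 - exp(-3*s)*cos(s)/10 + C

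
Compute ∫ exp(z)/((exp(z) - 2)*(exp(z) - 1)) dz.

Let u = e^z, du = e^z dz.
The integral becomes ∫ du/((u-2)(u-1)); decompose into partial fractions.

log(exp(z) - 2) - log(exp(z) - 1) + C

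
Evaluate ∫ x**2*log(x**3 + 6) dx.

x**3*log(x**3 + 6)/3 - x**3/3 + 2*log(x**3 + 6) + C

Let u = x**3 + 6, so du = (3*x**2) dx.
The integral becomes (1/3)·∫ log(u) du; integrate by parts with u′=log(u), dv′=du.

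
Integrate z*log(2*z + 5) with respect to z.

z**2*log(2*z + 5)/2 - z**2/4 + 5*z/4 - 25*log(2*z + 5)/8 + C

Use integration by parts with u = log(2*z + 5), dv = z dz.
Then du = 2/(2*z + 5) dz and v = z**2/2.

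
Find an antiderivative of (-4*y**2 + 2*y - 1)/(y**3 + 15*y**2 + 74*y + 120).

-73*log(y + 4)/2 + 111*log(y + 5) - 157*log(y + 6)/2 + C

Factor the denominator: (y + 4)*(y + 5)*(y + 6).
Partial-fraction decomposition: -157/(2*(y + 6)) + 111/(y + 5) - 73/(2*(y + 4)).
Integrate each term: A/(y−a) contributes A·log|y−a|.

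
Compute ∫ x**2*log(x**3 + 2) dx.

x**3*log(x**3 + 2)/3 - x**3/3 + 2*log(x**3 + 2)/3 + C

Let u = x**3 + 2, so du = (3*x**2) dx.
The integral becomes (1/3)·∫ log(u) du; integrate by parts with u′=log(u), dv′=du.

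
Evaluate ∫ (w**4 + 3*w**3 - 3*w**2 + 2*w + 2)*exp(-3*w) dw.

Use integration by parts with u = w**4 + 3*w**3 - 3*w**2 + 2*w + 2, dv = exp(-3*w) dw, so v = -exp(-3*w)/3.
Apply parts 4 times (tabular method): alternate signs, differentiate u down to 0, integrate dv up.

(-27*w**4 - 117*w**3 - 36*w**2 - 78*w - 80)*exp(-3*w)/81 + C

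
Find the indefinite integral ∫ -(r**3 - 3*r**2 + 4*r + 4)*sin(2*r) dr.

r**3*cos(2*r)/2 - 3*r**2*sin(2*r)/4 - 3*r**2*cos(2*r)/2 + 3*r*sin(2*r)/2 + 5*r*cos(2*r)/4 - 5*sin(2*r)/8 + 11*cos(2*r)/4 + C

Use integration by parts with u = r**3 - 3*r**2 + 4*r + 4, dv = -sin(2*r) dr, so v = cos(2*r)/2.
Apply parts 3 times (tabular method): alternate signs, differentiate u down to 0, integrate dv up.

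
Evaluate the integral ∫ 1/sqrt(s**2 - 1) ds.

Substitute s = sec(θ), so ds = sec(θ)*tan(θ) dθ and the radical becomes sqrt(s**2 - 1) = tan(θ) by the Pythagorean identity.
Integrate the resulting trig expression in θ, then back-substitute sec(θ) = s, tan(θ) = sqrt(s**2 - 1) (absorbing any constant into C).

log(s + sqrt(s**2 - 1)) + C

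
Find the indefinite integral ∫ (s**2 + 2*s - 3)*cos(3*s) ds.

s**2*sin(3*s)/3 + 2*s*sin(3*s)/3 + 2*s*cos(3*s)/9 - 29*sin(3*s)/27 + 2*cos(3*s)/9 + C

Use integration by parts with u = s**2 + 2*s - 3, dv = cos(3*s) ds, so v = sin(3*s)/3.
Apply parts 2 times (tabular method): alternate signs, differentiate u down to 0, integrate dv up.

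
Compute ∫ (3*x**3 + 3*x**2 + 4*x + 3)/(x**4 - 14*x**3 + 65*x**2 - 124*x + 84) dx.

Factor the denominator: (x - 7)*(x - 3)*(x - 2)**2.
Partial-fraction decomposition: 542/(25*(x - 2)) + 47/(5*(x - 2)**2) - 123/(4*(x - 3)) + 1207/(100*(x - 7)).
Integrate each term; A/(x−a) gives A·log|x−a|; A/(x−a)² gives −A/(x−a).

1207*log(x - 7)/100 - 123*log(x - 3)/4 + 542*log(x - 2)/25 - 47/(5*x - 10) + C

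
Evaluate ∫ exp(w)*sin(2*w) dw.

Let I denote the integral. Integrate by parts with u = sin(2*w), dv = exp(w) dw, so v = exp(w): I = exp(w)*sin(2*w) − 2·∫ exp(w)*cos(2*w) dw.
Apply parts again with u = cos(2*w), dv = exp(w) dw: ∫ exp(w)*cos(2*w) dw = exp(w)*cos(2*w) + 2·I. Substituting back brings back I: I = exp(w)*sin(2*w) - 2*exp(w)*cos(2*w) − 4·I.
Solving for I: (1 + 4)·I equals the remaining terms, so I = (1/5)·(exp(w)*sin(2*w) - 2*exp(w)*cos(2*w)).

exp(w)*sin(2*w)/5 - 2*exp(w)*cos(2*w)/5 + C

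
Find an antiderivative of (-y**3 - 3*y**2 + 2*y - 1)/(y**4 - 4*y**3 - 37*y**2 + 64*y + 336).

-159*log(y - 7)/110 + 5*log(y - 4)/8 - log(y + 3)/10 - 7*log(y + 4)/88 + C

Factor the denominator: (y - 7)*(y - 4)*(y + 3)*(y + 4).
Partial-fraction decomposition: -7/(88*(y + 4)) - 1/(10*(y + 3)) + 5/(8*(y - 4)) - 159/(110*(y - 7)).
Integrate each term: A/(y−a) contributes A·log|y−a|.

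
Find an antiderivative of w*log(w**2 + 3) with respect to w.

Let u = w**2 + 3, so du = (2*w) dw.
The integral becomes (1/2)·∫ log(u) du; integrate by parts with u′=log(u), dv′=du.

w**2*log(w**2 + 3)/2 - w**2/2 + 3*log(w**2 + 3)/2 + C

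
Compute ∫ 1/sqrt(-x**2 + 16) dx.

asin(x/4) + C

Substitute x = 4·sin(θ), so dx = 4·cos(θ) dθ and the radical becomes sqrt(-x**2 + 16) = 4·cos(θ) by the Pythagorean identity.
Integrate the resulting trig expression in θ, then back-substitute θ = asin(x/4), sin(θ) = x/4, cos(θ) = sqrt(-x**2 + 16)/4 (absorbing any constant into C).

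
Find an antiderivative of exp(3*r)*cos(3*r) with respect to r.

exp(3*r)*sin(3*r)/6 + exp(3*r)*cos(3*r)/6 + C

Let I denote the integral. Integrate by parts with u = cos(3*r), dv = exp(3*r) dr, so v = exp(3*r)/3: I = exp(3*r)*cos(3*r)/3 + ∫ exp(3*r)*sin(3*r) dr.
Apply parts again with u = sin(3*r), dv = exp(3*r) dr: ∫ exp(3*r)*sin(3*r) dr = exp(3*r)*sin(3*r)/3 − I. Substituting back brings back I: I = exp(3*r)*sin(3*r)/3 + exp(3*r)*cos(3*r)/3 − I.
Solving for I: (1 + 1)·I equals the remaining terms, so I = (1/2)·(exp(3*r)*sin(3*r)/3 + exp(3*r)*cos(3*r)/3).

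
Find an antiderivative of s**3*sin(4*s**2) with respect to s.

-s**2*cos(4*s**2)/8 + sin(4*s**2)/32 + C

Let u = s², du = 2s ds; rewrite as (1/2)∫ u^1·sin(4u) du.
Now integrate by parts 1 time.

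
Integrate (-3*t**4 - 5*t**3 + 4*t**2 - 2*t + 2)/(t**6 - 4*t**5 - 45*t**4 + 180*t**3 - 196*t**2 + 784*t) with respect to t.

log(t)/392 - 4367*log(t - 7)/7791 + 103*log(t - 4)/264 + 2638*log(t + 7)/28567 + 2*log(t**2 + 4)/53 + atan(t/2)/212 + C

Factor the denominator: t*(t - 7)*(t - 4)*(t + 7)*(t**2 + 4).
Partial-fraction decomposition: (8*t + 1)/(106*(t**2 + 4)) + 2638/(28567*(t + 7)) + 103/(264*(t - 4)) - 4367/(7791*(t - 7)) + 1/(392*t).
Integrate each term; A/(t−a) gives A·log|t−a|; the (Bt+D)/(t²+p²) term gives a log and an atan.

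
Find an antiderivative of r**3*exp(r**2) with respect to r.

Let u = r², du = 2r dr; rewrite as (1/2)∫ u^1·exp(1u) du.
Now integrate by parts 1 time.

(r**2 - 1)*exp(r**2)/2 + C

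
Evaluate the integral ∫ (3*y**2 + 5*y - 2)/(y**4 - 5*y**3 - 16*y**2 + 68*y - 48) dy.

17*log(y - 6)/25 - 5*log(y - 2)/6 + 6*log(y - 1)/25 - 13*log(y + 4)/150 + C

Factor the denominator: (y - 6)*(y - 2)*(y - 1)*(y + 4).
Partial-fraction decomposition: -13/(150*(y + 4)) + 6/(25*(y - 1)) - 5/(6*(y - 2)) + 17/(25*(y - 6)).
Integrate each term: A/(y−a) contributes A·log|y−a|.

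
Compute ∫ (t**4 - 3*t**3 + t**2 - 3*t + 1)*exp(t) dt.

(t**4 - 7*t**3 + 22*t**2 - 47*t + 48)*exp(t) + C

Use integration by parts with u = t**4 - 3*t**3 + t**2 - 3*t + 1, dv = exp(t) dt, so v = exp(t).
Apply parts 4 times (tabular method): alternate signs, differentiate u down to 0, integrate dv up.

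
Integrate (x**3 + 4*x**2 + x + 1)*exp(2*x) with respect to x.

(4*x**3 + 10*x**2 - 6*x + 7)*exp(2*x)/8 + C

Use integration by parts with u = x**3 + 4*x**2 + x + 1, dv = exp(2*x) dx, so v = exp(2*x)/2.
Apply parts 3 times (tabular method): alternate signs, differentiate u down to 0, integrate dv up.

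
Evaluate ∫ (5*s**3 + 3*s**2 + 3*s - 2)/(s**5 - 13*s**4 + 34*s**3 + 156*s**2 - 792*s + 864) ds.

-457*log(s - 6)/225 + 169*log(s - 3)/63 - 7*log(s - 2)/12 - 143*log(s + 4)/2100 - 301/(30*s - 180) + C

Factor the denominator: (s - 6)**2*(s - 3)*(s - 2)*(s + 4).
Partial-fraction decomposition: -143/(2100*(s + 4)) - 7/(12*(s - 2)) + 169/(63*(s - 3)) - 457/(225*(s - 6)) + 301/(30*(s - 6)**2).
Integrate each term; A/(s−a) gives A·log|s−a|; A/(s−a)² gives −A/(s−a).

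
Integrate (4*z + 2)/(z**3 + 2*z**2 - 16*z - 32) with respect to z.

Factor the denominator: (z - 4)*(z + 2)*(z + 4).
Partial-fraction decomposition: -7/(8*(z + 4)) + 1/(2*(z + 2)) + 3/(8*(z - 4)).
Integrate each term: A/(z−a) contributes A·log|z−a|.

3*log(z - 4)/8 + log(z + 2)/2 - 7*log(z + 4)/8 + C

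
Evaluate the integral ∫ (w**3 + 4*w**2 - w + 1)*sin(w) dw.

Use integration by parts with u = w**3 + 4*w**2 - w + 1, dv = sin(w) dw, so v = -cos(w).
Apply parts 3 times (tabular method): alternate signs, differentiate u down to 0, integrate dv up.

-w**3*cos(w) + 3*w**2*sin(w) - 4*w**2*cos(w) + 8*w*sin(w) + 7*w*cos(w) - 7*sin(w) + 7*cos(w) + C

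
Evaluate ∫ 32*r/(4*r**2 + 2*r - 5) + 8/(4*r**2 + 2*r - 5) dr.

4*log(4*r**2 + 2*r - 5) + C

Let u = 4*r**2 + 2*r - 5, so du = (8*r + 2) dr.
Rewriting, the integral becomes 4·∫ 1/u du = 4·log(u).
Substituting back, u = 4*r**2 + 2*r - 5.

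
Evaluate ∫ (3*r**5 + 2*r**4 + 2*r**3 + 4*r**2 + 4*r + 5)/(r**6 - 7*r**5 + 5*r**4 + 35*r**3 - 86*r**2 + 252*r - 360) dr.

1375*log(r - 5)/174 - 499*log(r - 3)/78 + 173*log(r - 2)/120 + 37*log(r + 3)/195 - 411*log(r**2 + 4)/6032 + 553*atan(r/2)/3016 + C

Factor the denominator: (r - 5)*(r - 3)*(r - 2)*(r + 3)*(r**2 + 4).
Partial-fraction decomposition: -(411*r - 1106)/(3016*(r**2 + 4)) + 37/(195*(r + 3)) + 173/(120*(r - 2)) - 499/(78*(r - 3)) + 1375/(174*(r - 5)).
Integrate each term; A/(r−a) gives A·log|r−a|; the (Br+D)/(r²+p²) term gives a log and an atan.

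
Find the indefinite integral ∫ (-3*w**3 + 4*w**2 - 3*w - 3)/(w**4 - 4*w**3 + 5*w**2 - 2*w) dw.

Factor the denominator: w*(w - 2)*(w - 1)**2.
Partial-fraction decomposition: 4/(w - 1) + 5/(w - 1)**2 - 17/(2*(w - 2)) + 3/(2*w).
Integrate each term; A/(w−a) gives A·log|w−a|; A/(w−a)² gives −A/(w−a).

3*log(w)/2 - 17*log(w - 2)/2 + 4*log(w - 1) - 5/(w - 1) + C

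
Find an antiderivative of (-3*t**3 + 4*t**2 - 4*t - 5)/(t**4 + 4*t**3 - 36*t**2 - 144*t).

5*log(t)/144 - 533*log(t - 6)/720 + 267*log(t + 4)/80 - 811*log(t + 6)/144 + C

Factor the denominator: t*(t - 6)*(t + 4)*(t + 6).
Partial-fraction decomposition: -811/(144*(t + 6)) + 267/(80*(t + 4)) - 533/(720*(t - 6)) + 5/(144*t).
Integrate each term: A/(t−a) contributes A·log|t−a|.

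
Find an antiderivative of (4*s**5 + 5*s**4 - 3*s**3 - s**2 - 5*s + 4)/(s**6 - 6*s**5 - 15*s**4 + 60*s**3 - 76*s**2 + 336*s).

Factor the denominator: s*(s - 7)*(s - 3)*(s + 4)*(s**2 + 4).
Partial-fraction decomposition: -(743*s - 9692)/(13780*(s**2 + 4)) + 327/(770*(s + 4)) - 319/(273*(s - 3)) + 19531/(4081*(s - 7)) + 1/(84*s).
Integrate each term; A/(s−a) gives A·log|s−a|; the (Bs+D)/(s²+p²) term gives a log and an atan.

log(s)/84 + 19531*log(s - 7)/4081 - 319*log(s - 3)/273 + 327*log(s + 4)/770 - 743*log(s**2 + 4)/27560 + 2423*atan(s/2)/6890 + C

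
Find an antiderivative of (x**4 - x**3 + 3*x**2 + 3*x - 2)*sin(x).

-x**4*cos(x) + 4*x**3*sin(x) + x**3*cos(x) - 3*x**2*sin(x) + 9*x**2*cos(x) - 18*x*sin(x) - 9*x*cos(x) + 9*sin(x) - 16*cos(x) + C

Use integration by parts with u = x**4 - x**3 + 3*x**2 + 3*x - 2, dv = sin(x) dx, so v = -cos(x).
Apply parts 4 times (tabular method): alternate signs, differentiate u down to 0, integrate dv up.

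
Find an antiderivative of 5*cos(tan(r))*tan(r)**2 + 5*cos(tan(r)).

Let u = tan(r), so du = (tan(r)**2 + 1) dr.
Rewriting, the integral becomes 5·∫ cos(u) du = 5·sin(u).
Substituting back, u = tan(r).

5*sin(tan(r)) + C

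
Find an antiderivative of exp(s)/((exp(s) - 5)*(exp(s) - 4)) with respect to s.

log(exp(s) - 5) - log(exp(s) - 4) + C

Let u = e^s, du = e^s ds.
The integral becomes ∫ du/((u-4)(u-5)); decompose into partial fractions.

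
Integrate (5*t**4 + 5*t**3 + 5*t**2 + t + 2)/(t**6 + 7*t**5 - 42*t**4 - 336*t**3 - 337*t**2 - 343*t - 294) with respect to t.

Factor the denominator: (t - 7)*(t + 1)*(t + 6)*(t + 7)*(t**2 + 1).
Partial-fraction decomposition: (17*t + 9)/(1850*(t**2 + 1)) - 351/(140*(t + 7)) + 5576/(2405*(t + 6)) - 1/(80*(t + 1)) + 6987/(36400*(t - 7)).
Integrate each term; A/(t−a) gives A·log|t−a|; the (Bt+D)/(t²+p²) term gives a log and an atan.

6987*log(t - 7)/36400 - log(t + 1)/80 + 5576*log(t + 6)/2405 - 351*log(t + 7)/140 + 17*log(t**2 + 1)/3700 + 9*atan(t)/1850 + C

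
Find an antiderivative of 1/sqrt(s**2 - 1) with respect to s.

Substitute s = sec(θ), so ds = sec(θ)*tan(θ) dθ and the radical becomes sqrt(s**2 - 1) = tan(θ) by the Pythagorean identity.
Integrate the resulting trig expression in θ, then back-substitute sec(θ) = s, tan(θ) = sqrt(s**2 - 1) (absorbing any constant into C).

log(s + sqrt(s**2 - 1)) + C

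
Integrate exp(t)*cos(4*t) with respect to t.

Let I denote the integral. Integrate by parts with u = cos(4*t), dv = exp(t) dt, so v = exp(t): I = exp(t)*cos(4*t) + 4·∫ exp(t)*sin(4*t) dt.
Apply parts again with u = sin(4*t), dv = exp(t) dt: ∫ exp(t)*sin(4*t) dt = exp(t)*sin(4*t) − 4·I. Substituting back brings back I: I = 4*exp(t)*sin(4*t) + exp(t)*cos(4*t) − 16·I.
Solving for I: (1 + 16)·I equals the remaining terms, so I = (1/17)·(4*exp(t)*sin(4*t) + exp(t)*cos(4*t)).

4*exp(t)*sin(4*t)/17 + exp(t)*cos(4*t)/17 + C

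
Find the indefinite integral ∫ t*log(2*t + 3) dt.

t**2*log(2*t + 3)/2 - t**2/4 + 3*t/4 - 9*log(2*t + 3)/8 + C

Use integration by parts with u = log(2*t + 3), dv = t dt.
Then du = 2/(2*t + 3) dt and v = t**2/2.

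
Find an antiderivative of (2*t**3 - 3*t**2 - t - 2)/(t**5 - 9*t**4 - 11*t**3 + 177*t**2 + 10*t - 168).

265*log(t - 7)/264 - 158*log(t - 6)/175 - log(t - 1)/75 + log(t + 1)/56 - 29*log(t + 4)/275 + C

Factor the denominator: (t - 7)*(t - 6)*(t - 1)*(t + 1)*(t + 4).
Partial-fraction decomposition: -29/(275*(t + 4)) + 1/(56*(t + 1)) - 1/(75*(t - 1)) - 158/(175*(t - 6)) + 265/(264*(t - 7)).
Integrate each term: A/(t−a) contributes A·log|t−a|.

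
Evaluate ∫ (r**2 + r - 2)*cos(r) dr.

Use integration by parts with u = r**2 + r - 2, dv = cos(r) dr, so v = sin(r).
Apply parts 2 times (tabular method): alternate signs, differentiate u down to 0, integrate dv up.

r**2*sin(r) + r*sin(r) + 2*r*cos(r) - 4*sin(r) + cos(r) + C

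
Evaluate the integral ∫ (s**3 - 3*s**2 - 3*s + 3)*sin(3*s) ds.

-s**3*cos(3*s)/3 + s**2*sin(3*s)/3 + s**2*cos(3*s) - 2*s*sin(3*s)/3 + 11*s*cos(3*s)/9 - 11*sin(3*s)/27 - 11*cos(3*s)/9 + C

Use integration by parts with u = s**3 - 3*s**2 - 3*s + 3, dv = sin(3*s) ds, so v = -cos(3*s)/3.
Apply parts 3 times (tabular method): alternate signs, differentiate u down to 0, integrate dv up.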